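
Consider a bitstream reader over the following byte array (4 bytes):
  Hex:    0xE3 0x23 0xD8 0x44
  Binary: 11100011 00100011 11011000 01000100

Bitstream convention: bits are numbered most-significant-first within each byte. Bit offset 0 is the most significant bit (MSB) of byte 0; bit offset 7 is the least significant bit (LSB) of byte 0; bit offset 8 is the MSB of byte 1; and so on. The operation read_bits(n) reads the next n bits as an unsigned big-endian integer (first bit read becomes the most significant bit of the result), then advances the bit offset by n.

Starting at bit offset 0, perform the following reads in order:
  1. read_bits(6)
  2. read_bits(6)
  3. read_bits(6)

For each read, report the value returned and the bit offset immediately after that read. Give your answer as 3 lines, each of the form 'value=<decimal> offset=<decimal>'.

Read 1: bits[0:6] width=6 -> value=56 (bin 111000); offset now 6 = byte 0 bit 6; 26 bits remain
Read 2: bits[6:12] width=6 -> value=50 (bin 110010); offset now 12 = byte 1 bit 4; 20 bits remain
Read 3: bits[12:18] width=6 -> value=15 (bin 001111); offset now 18 = byte 2 bit 2; 14 bits remain

Answer: value=56 offset=6
value=50 offset=12
value=15 offset=18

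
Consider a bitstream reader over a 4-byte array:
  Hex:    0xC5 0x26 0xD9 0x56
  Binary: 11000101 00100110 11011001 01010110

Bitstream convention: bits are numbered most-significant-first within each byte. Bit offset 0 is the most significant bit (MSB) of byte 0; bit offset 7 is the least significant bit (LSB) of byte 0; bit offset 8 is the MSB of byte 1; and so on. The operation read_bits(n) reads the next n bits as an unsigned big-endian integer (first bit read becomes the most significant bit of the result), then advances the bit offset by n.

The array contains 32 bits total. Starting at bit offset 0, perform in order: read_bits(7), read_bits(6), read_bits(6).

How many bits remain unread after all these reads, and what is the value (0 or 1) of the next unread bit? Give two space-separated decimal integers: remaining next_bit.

Answer: 13 1

Derivation:
Read 1: bits[0:7] width=7 -> value=98 (bin 1100010); offset now 7 = byte 0 bit 7; 25 bits remain
Read 2: bits[7:13] width=6 -> value=36 (bin 100100); offset now 13 = byte 1 bit 5; 19 bits remain
Read 3: bits[13:19] width=6 -> value=54 (bin 110110); offset now 19 = byte 2 bit 3; 13 bits remain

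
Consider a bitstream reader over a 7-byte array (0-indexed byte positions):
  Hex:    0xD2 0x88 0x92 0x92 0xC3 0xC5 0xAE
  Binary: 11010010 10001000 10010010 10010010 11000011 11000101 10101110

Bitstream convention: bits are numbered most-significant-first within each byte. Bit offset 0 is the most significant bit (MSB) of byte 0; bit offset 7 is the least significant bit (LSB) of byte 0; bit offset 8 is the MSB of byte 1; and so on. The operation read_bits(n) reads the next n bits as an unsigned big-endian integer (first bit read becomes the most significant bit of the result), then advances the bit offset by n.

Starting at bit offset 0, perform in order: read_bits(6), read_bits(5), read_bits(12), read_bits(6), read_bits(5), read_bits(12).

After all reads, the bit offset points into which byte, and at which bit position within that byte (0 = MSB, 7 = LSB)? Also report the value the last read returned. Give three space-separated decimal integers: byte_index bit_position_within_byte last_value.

Answer: 5 6 241

Derivation:
Read 1: bits[0:6] width=6 -> value=52 (bin 110100); offset now 6 = byte 0 bit 6; 50 bits remain
Read 2: bits[6:11] width=5 -> value=20 (bin 10100); offset now 11 = byte 1 bit 3; 45 bits remain
Read 3: bits[11:23] width=12 -> value=1097 (bin 010001001001); offset now 23 = byte 2 bit 7; 33 bits remain
Read 4: bits[23:29] width=6 -> value=18 (bin 010010); offset now 29 = byte 3 bit 5; 27 bits remain
Read 5: bits[29:34] width=5 -> value=11 (bin 01011); offset now 34 = byte 4 bit 2; 22 bits remain
Read 6: bits[34:46] width=12 -> value=241 (bin 000011110001); offset now 46 = byte 5 bit 6; 10 bits remain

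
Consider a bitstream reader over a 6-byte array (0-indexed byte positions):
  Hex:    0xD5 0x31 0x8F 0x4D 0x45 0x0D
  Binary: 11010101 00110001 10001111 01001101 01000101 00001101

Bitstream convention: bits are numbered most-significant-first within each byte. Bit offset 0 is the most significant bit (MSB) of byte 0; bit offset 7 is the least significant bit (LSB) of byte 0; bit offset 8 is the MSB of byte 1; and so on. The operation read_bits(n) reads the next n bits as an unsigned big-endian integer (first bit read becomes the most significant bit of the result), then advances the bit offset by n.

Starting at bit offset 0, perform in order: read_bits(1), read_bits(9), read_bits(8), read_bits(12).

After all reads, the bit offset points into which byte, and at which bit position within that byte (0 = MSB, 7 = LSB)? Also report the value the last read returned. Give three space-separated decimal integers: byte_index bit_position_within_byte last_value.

Read 1: bits[0:1] width=1 -> value=1 (bin 1); offset now 1 = byte 0 bit 1; 47 bits remain
Read 2: bits[1:10] width=9 -> value=340 (bin 101010100); offset now 10 = byte 1 bit 2; 38 bits remain
Read 3: bits[10:18] width=8 -> value=198 (bin 11000110); offset now 18 = byte 2 bit 2; 30 bits remain
Read 4: bits[18:30] width=12 -> value=979 (bin 001111010011); offset now 30 = byte 3 bit 6; 18 bits remain

Answer: 3 6 979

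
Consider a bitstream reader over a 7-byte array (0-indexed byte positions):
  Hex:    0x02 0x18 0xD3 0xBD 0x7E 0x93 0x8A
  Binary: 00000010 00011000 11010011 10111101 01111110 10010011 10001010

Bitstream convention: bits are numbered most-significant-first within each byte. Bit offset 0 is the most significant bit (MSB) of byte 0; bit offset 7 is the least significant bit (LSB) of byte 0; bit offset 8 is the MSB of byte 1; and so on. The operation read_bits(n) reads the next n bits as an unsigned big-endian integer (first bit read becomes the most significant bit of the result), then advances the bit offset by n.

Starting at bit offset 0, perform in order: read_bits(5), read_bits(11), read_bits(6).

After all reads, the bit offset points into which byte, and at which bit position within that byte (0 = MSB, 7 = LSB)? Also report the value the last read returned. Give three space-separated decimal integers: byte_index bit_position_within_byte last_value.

Read 1: bits[0:5] width=5 -> value=0 (bin 00000); offset now 5 = byte 0 bit 5; 51 bits remain
Read 2: bits[5:16] width=11 -> value=536 (bin 01000011000); offset now 16 = byte 2 bit 0; 40 bits remain
Read 3: bits[16:22] width=6 -> value=52 (bin 110100); offset now 22 = byte 2 bit 6; 34 bits remain

Answer: 2 6 52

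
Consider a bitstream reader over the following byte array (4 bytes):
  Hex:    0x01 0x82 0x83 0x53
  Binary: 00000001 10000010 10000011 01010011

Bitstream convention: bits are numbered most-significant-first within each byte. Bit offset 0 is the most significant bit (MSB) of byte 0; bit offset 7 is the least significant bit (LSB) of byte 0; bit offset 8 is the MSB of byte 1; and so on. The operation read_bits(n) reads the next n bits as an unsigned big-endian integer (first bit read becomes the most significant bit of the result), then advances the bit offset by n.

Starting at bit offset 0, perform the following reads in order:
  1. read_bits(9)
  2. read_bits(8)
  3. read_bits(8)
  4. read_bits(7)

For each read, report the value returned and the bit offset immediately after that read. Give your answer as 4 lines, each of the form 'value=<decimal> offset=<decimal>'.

Answer: value=3 offset=9
value=5 offset=17
value=6 offset=25
value=83 offset=32

Derivation:
Read 1: bits[0:9] width=9 -> value=3 (bin 000000011); offset now 9 = byte 1 bit 1; 23 bits remain
Read 2: bits[9:17] width=8 -> value=5 (bin 00000101); offset now 17 = byte 2 bit 1; 15 bits remain
Read 3: bits[17:25] width=8 -> value=6 (bin 00000110); offset now 25 = byte 3 bit 1; 7 bits remain
Read 4: bits[25:32] width=7 -> value=83 (bin 1010011); offset now 32 = byte 4 bit 0; 0 bits remain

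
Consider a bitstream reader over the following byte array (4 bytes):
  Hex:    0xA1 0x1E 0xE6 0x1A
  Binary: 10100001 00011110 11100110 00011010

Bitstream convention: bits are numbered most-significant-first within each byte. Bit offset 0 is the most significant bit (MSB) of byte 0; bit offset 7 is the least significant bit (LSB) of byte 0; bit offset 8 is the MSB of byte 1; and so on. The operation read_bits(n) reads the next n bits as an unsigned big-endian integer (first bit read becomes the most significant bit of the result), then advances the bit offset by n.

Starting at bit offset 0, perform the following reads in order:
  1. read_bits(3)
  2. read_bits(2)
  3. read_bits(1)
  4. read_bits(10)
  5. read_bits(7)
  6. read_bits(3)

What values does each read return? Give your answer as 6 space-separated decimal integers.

Read 1: bits[0:3] width=3 -> value=5 (bin 101); offset now 3 = byte 0 bit 3; 29 bits remain
Read 2: bits[3:5] width=2 -> value=0 (bin 00); offset now 5 = byte 0 bit 5; 27 bits remain
Read 3: bits[5:6] width=1 -> value=0 (bin 0); offset now 6 = byte 0 bit 6; 26 bits remain
Read 4: bits[6:16] width=10 -> value=286 (bin 0100011110); offset now 16 = byte 2 bit 0; 16 bits remain
Read 5: bits[16:23] width=7 -> value=115 (bin 1110011); offset now 23 = byte 2 bit 7; 9 bits remain
Read 6: bits[23:26] width=3 -> value=0 (bin 000); offset now 26 = byte 3 bit 2; 6 bits remain

Answer: 5 0 0 286 115 0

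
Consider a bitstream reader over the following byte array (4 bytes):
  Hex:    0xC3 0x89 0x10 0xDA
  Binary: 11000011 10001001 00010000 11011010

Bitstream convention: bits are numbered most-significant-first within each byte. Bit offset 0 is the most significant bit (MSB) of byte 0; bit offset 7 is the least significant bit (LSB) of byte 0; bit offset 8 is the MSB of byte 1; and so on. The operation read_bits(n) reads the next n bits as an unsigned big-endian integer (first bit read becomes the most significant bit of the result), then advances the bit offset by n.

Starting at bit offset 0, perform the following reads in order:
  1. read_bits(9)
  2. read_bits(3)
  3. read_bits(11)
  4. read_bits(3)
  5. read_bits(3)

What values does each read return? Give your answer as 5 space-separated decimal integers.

Read 1: bits[0:9] width=9 -> value=391 (bin 110000111); offset now 9 = byte 1 bit 1; 23 bits remain
Read 2: bits[9:12] width=3 -> value=0 (bin 000); offset now 12 = byte 1 bit 4; 20 bits remain
Read 3: bits[12:23] width=11 -> value=1160 (bin 10010001000); offset now 23 = byte 2 bit 7; 9 bits remain
Read 4: bits[23:26] width=3 -> value=3 (bin 011); offset now 26 = byte 3 bit 2; 6 bits remain
Read 5: bits[26:29] width=3 -> value=3 (bin 011); offset now 29 = byte 3 bit 5; 3 bits remain

Answer: 391 0 1160 3 3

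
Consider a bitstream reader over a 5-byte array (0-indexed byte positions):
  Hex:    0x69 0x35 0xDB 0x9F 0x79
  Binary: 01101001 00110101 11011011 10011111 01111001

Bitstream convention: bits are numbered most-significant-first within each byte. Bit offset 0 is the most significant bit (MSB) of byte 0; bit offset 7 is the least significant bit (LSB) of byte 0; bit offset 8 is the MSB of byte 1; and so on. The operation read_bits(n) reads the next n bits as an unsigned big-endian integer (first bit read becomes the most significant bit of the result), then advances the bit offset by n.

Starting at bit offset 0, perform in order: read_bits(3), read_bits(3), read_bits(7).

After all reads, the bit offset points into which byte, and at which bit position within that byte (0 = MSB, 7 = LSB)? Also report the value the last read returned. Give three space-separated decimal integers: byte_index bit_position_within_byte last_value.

Answer: 1 5 38

Derivation:
Read 1: bits[0:3] width=3 -> value=3 (bin 011); offset now 3 = byte 0 bit 3; 37 bits remain
Read 2: bits[3:6] width=3 -> value=2 (bin 010); offset now 6 = byte 0 bit 6; 34 bits remain
Read 3: bits[6:13] width=7 -> value=38 (bin 0100110); offset now 13 = byte 1 bit 5; 27 bits remain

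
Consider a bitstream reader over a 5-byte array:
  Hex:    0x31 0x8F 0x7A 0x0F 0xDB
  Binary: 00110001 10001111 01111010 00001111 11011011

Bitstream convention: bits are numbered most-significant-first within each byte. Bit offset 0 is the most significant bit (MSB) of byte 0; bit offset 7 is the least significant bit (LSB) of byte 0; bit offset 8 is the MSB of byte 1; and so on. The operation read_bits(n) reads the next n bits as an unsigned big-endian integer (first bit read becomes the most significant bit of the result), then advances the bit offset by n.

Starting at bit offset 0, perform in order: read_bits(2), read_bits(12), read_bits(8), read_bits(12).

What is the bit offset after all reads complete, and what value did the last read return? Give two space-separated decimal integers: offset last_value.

Answer: 34 2111

Derivation:
Read 1: bits[0:2] width=2 -> value=0 (bin 00); offset now 2 = byte 0 bit 2; 38 bits remain
Read 2: bits[2:14] width=12 -> value=3171 (bin 110001100011); offset now 14 = byte 1 bit 6; 26 bits remain
Read 3: bits[14:22] width=8 -> value=222 (bin 11011110); offset now 22 = byte 2 bit 6; 18 bits remain
Read 4: bits[22:34] width=12 -> value=2111 (bin 100000111111); offset now 34 = byte 4 bit 2; 6 bits remain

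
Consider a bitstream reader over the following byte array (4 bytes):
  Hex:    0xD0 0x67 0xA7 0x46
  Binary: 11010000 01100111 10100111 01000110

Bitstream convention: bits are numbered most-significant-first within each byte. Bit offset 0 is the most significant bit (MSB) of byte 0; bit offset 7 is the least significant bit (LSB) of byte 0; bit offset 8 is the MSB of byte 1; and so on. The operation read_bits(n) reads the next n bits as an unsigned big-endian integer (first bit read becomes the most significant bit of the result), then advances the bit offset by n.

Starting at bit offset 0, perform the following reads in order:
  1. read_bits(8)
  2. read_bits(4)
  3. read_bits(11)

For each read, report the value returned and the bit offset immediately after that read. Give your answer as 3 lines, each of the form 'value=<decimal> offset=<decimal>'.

Answer: value=208 offset=8
value=6 offset=12
value=979 offset=23

Derivation:
Read 1: bits[0:8] width=8 -> value=208 (bin 11010000); offset now 8 = byte 1 bit 0; 24 bits remain
Read 2: bits[8:12] width=4 -> value=6 (bin 0110); offset now 12 = byte 1 bit 4; 20 bits remain
Read 3: bits[12:23] width=11 -> value=979 (bin 01111010011); offset now 23 = byte 2 bit 7; 9 bits remain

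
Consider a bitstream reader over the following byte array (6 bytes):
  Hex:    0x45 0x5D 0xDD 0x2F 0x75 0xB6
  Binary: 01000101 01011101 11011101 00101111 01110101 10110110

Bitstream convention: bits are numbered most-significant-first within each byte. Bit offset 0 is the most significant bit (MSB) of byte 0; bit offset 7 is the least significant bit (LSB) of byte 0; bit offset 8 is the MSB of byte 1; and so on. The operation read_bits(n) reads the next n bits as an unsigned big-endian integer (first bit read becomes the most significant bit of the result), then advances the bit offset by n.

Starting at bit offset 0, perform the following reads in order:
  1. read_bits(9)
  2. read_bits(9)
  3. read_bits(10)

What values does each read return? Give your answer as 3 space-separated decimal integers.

Read 1: bits[0:9] width=9 -> value=138 (bin 010001010); offset now 9 = byte 1 bit 1; 39 bits remain
Read 2: bits[9:18] width=9 -> value=375 (bin 101110111); offset now 18 = byte 2 bit 2; 30 bits remain
Read 3: bits[18:28] width=10 -> value=466 (bin 0111010010); offset now 28 = byte 3 bit 4; 20 bits remain

Answer: 138 375 466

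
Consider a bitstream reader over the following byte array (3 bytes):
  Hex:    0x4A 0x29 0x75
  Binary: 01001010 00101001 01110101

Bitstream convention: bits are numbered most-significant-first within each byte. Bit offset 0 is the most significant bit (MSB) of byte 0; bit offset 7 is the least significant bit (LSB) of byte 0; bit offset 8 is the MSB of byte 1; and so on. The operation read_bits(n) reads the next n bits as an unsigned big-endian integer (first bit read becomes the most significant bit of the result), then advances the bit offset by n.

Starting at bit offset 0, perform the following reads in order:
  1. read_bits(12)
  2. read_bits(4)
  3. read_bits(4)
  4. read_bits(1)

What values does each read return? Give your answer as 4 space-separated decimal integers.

Read 1: bits[0:12] width=12 -> value=1186 (bin 010010100010); offset now 12 = byte 1 bit 4; 12 bits remain
Read 2: bits[12:16] width=4 -> value=9 (bin 1001); offset now 16 = byte 2 bit 0; 8 bits remain
Read 3: bits[16:20] width=4 -> value=7 (bin 0111); offset now 20 = byte 2 bit 4; 4 bits remain
Read 4: bits[20:21] width=1 -> value=0 (bin 0); offset now 21 = byte 2 bit 5; 3 bits remain

Answer: 1186 9 7 0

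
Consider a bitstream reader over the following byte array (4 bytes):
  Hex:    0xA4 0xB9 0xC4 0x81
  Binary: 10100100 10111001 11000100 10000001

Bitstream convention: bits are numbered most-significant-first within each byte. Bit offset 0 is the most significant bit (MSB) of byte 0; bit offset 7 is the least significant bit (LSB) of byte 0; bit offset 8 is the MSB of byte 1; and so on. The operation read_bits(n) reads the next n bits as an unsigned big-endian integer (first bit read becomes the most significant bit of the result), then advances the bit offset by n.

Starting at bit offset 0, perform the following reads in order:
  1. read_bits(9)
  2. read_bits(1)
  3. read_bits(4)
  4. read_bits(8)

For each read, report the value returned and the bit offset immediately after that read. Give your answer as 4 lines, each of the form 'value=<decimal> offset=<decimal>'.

Answer: value=329 offset=9
value=0 offset=10
value=14 offset=14
value=113 offset=22

Derivation:
Read 1: bits[0:9] width=9 -> value=329 (bin 101001001); offset now 9 = byte 1 bit 1; 23 bits remain
Read 2: bits[9:10] width=1 -> value=0 (bin 0); offset now 10 = byte 1 bit 2; 22 bits remain
Read 3: bits[10:14] width=4 -> value=14 (bin 1110); offset now 14 = byte 1 bit 6; 18 bits remain
Read 4: bits[14:22] width=8 -> value=113 (bin 01110001); offset now 22 = byte 2 bit 6; 10 bits remain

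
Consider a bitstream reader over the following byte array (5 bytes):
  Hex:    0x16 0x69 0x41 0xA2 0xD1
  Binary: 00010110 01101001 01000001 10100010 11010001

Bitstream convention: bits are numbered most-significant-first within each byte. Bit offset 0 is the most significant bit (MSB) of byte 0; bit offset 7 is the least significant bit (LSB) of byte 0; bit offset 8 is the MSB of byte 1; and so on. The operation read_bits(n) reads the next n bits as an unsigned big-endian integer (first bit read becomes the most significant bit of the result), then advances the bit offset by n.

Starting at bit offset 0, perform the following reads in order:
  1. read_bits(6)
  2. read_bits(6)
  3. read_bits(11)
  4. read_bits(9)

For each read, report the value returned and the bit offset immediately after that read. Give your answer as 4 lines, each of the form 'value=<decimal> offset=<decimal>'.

Read 1: bits[0:6] width=6 -> value=5 (bin 000101); offset now 6 = byte 0 bit 6; 34 bits remain
Read 2: bits[6:12] width=6 -> value=38 (bin 100110); offset now 12 = byte 1 bit 4; 28 bits remain
Read 3: bits[12:23] width=11 -> value=1184 (bin 10010100000); offset now 23 = byte 2 bit 7; 17 bits remain
Read 4: bits[23:32] width=9 -> value=418 (bin 110100010); offset now 32 = byte 4 bit 0; 8 bits remain

Answer: value=5 offset=6
value=38 offset=12
value=1184 offset=23
value=418 offset=32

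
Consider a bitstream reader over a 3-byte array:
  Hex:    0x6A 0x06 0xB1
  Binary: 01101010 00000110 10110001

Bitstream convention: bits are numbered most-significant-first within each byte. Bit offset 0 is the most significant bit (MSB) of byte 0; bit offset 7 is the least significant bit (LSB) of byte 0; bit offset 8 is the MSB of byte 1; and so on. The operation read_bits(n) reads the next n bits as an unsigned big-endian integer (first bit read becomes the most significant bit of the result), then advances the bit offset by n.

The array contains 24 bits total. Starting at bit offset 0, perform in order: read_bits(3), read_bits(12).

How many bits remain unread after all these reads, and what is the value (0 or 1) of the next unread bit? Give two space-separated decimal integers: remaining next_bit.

Read 1: bits[0:3] width=3 -> value=3 (bin 011); offset now 3 = byte 0 bit 3; 21 bits remain
Read 2: bits[3:15] width=12 -> value=1283 (bin 010100000011); offset now 15 = byte 1 bit 7; 9 bits remain

Answer: 9 0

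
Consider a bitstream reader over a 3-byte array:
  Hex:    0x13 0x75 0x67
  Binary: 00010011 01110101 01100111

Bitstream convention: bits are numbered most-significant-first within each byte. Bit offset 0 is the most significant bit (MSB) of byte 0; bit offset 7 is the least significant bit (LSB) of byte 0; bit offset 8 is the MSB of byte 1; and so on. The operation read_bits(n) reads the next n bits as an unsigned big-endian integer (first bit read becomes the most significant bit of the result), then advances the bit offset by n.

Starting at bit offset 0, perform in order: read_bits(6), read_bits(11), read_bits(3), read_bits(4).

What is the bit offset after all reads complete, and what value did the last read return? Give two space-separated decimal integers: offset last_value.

Read 1: bits[0:6] width=6 -> value=4 (bin 000100); offset now 6 = byte 0 bit 6; 18 bits remain
Read 2: bits[6:17] width=11 -> value=1770 (bin 11011101010); offset now 17 = byte 2 bit 1; 7 bits remain
Read 3: bits[17:20] width=3 -> value=6 (bin 110); offset now 20 = byte 2 bit 4; 4 bits remain
Read 4: bits[20:24] width=4 -> value=7 (bin 0111); offset now 24 = byte 3 bit 0; 0 bits remain

Answer: 24 7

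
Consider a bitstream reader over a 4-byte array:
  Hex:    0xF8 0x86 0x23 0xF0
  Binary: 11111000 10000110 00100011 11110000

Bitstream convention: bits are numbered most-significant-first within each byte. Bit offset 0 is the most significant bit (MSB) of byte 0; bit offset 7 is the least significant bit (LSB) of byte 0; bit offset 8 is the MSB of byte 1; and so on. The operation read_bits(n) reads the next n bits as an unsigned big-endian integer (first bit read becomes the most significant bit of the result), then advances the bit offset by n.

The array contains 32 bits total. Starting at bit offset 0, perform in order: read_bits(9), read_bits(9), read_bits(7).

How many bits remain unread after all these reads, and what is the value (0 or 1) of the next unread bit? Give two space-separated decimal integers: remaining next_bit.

Answer: 7 1

Derivation:
Read 1: bits[0:9] width=9 -> value=497 (bin 111110001); offset now 9 = byte 1 bit 1; 23 bits remain
Read 2: bits[9:18] width=9 -> value=24 (bin 000011000); offset now 18 = byte 2 bit 2; 14 bits remain
Read 3: bits[18:25] width=7 -> value=71 (bin 1000111); offset now 25 = byte 3 bit 1; 7 bits remain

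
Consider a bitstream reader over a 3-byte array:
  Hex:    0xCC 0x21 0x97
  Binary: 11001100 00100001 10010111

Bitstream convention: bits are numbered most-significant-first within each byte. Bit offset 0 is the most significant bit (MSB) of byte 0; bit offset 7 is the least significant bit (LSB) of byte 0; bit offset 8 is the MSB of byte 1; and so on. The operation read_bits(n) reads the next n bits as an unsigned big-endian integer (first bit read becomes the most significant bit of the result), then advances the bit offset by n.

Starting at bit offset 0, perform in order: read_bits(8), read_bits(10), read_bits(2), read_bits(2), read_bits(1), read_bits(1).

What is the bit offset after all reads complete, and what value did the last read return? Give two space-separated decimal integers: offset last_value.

Read 1: bits[0:8] width=8 -> value=204 (bin 11001100); offset now 8 = byte 1 bit 0; 16 bits remain
Read 2: bits[8:18] width=10 -> value=134 (bin 0010000110); offset now 18 = byte 2 bit 2; 6 bits remain
Read 3: bits[18:20] width=2 -> value=1 (bin 01); offset now 20 = byte 2 bit 4; 4 bits remain
Read 4: bits[20:22] width=2 -> value=1 (bin 01); offset now 22 = byte 2 bit 6; 2 bits remain
Read 5: bits[22:23] width=1 -> value=1 (bin 1); offset now 23 = byte 2 bit 7; 1 bits remain
Read 6: bits[23:24] width=1 -> value=1 (bin 1); offset now 24 = byte 3 bit 0; 0 bits remain

Answer: 24 1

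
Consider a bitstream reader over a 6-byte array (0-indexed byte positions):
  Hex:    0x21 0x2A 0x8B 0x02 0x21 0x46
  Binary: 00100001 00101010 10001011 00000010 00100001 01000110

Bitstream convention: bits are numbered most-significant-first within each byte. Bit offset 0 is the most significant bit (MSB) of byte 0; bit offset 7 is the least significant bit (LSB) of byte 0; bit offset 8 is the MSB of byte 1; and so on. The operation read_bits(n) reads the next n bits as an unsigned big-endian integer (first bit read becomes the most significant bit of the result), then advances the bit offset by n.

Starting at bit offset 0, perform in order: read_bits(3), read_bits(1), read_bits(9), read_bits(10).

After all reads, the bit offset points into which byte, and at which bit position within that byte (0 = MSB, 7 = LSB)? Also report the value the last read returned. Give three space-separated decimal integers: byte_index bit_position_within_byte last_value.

Read 1: bits[0:3] width=3 -> value=1 (bin 001); offset now 3 = byte 0 bit 3; 45 bits remain
Read 2: bits[3:4] width=1 -> value=0 (bin 0); offset now 4 = byte 0 bit 4; 44 bits remain
Read 3: bits[4:13] width=9 -> value=37 (bin 000100101); offset now 13 = byte 1 bit 5; 35 bits remain
Read 4: bits[13:23] width=10 -> value=325 (bin 0101000101); offset now 23 = byte 2 bit 7; 25 bits remain

Answer: 2 7 325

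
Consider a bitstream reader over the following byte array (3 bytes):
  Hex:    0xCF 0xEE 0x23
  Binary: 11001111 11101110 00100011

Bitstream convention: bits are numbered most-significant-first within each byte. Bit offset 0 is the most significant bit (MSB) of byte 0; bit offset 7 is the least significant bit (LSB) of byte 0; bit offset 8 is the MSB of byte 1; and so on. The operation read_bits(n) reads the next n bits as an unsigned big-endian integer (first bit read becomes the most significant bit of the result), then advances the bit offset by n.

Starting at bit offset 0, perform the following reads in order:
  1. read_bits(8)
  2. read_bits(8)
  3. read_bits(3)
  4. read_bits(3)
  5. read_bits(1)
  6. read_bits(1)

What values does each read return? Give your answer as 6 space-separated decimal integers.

Read 1: bits[0:8] width=8 -> value=207 (bin 11001111); offset now 8 = byte 1 bit 0; 16 bits remain
Read 2: bits[8:16] width=8 -> value=238 (bin 11101110); offset now 16 = byte 2 bit 0; 8 bits remain
Read 3: bits[16:19] width=3 -> value=1 (bin 001); offset now 19 = byte 2 bit 3; 5 bits remain
Read 4: bits[19:22] width=3 -> value=0 (bin 000); offset now 22 = byte 2 bit 6; 2 bits remain
Read 5: bits[22:23] width=1 -> value=1 (bin 1); offset now 23 = byte 2 bit 7; 1 bits remain
Read 6: bits[23:24] width=1 -> value=1 (bin 1); offset now 24 = byte 3 bit 0; 0 bits remain

Answer: 207 238 1 0 1 1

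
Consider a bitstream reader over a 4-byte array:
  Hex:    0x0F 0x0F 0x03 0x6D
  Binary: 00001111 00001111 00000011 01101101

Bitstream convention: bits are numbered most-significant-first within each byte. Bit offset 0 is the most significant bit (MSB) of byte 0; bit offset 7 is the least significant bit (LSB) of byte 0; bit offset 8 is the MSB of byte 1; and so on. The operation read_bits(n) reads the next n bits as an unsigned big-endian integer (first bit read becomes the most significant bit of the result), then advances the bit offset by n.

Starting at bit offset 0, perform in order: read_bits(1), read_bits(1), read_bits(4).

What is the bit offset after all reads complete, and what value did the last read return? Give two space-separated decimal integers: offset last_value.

Answer: 6 3

Derivation:
Read 1: bits[0:1] width=1 -> value=0 (bin 0); offset now 1 = byte 0 bit 1; 31 bits remain
Read 2: bits[1:2] width=1 -> value=0 (bin 0); offset now 2 = byte 0 bit 2; 30 bits remain
Read 3: bits[2:6] width=4 -> value=3 (bin 0011); offset now 6 = byte 0 bit 6; 26 bits remain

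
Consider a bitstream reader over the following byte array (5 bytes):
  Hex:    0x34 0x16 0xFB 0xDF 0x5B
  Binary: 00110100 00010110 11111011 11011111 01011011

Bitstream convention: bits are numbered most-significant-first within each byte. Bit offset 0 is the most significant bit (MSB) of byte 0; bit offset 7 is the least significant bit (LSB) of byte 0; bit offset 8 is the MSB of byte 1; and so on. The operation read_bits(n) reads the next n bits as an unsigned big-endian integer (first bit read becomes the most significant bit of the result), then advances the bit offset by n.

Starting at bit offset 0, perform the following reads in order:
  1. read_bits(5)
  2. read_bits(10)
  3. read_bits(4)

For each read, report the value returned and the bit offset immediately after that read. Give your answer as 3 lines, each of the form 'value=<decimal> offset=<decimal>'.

Read 1: bits[0:5] width=5 -> value=6 (bin 00110); offset now 5 = byte 0 bit 5; 35 bits remain
Read 2: bits[5:15] width=10 -> value=523 (bin 1000001011); offset now 15 = byte 1 bit 7; 25 bits remain
Read 3: bits[15:19] width=4 -> value=7 (bin 0111); offset now 19 = byte 2 bit 3; 21 bits remain

Answer: value=6 offset=5
value=523 offset=15
value=7 offset=19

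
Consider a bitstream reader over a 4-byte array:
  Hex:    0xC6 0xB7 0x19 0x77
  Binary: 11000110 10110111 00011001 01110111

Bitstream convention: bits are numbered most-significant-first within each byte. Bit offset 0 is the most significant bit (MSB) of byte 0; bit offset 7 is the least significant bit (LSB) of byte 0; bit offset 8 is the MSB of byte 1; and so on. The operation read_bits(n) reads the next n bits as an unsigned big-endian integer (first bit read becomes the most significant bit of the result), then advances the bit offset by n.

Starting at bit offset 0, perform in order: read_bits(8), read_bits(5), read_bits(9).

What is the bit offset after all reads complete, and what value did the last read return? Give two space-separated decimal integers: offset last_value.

Answer: 22 454

Derivation:
Read 1: bits[0:8] width=8 -> value=198 (bin 11000110); offset now 8 = byte 1 bit 0; 24 bits remain
Read 2: bits[8:13] width=5 -> value=22 (bin 10110); offset now 13 = byte 1 bit 5; 19 bits remain
Read 3: bits[13:22] width=9 -> value=454 (bin 111000110); offset now 22 = byte 2 bit 6; 10 bits remain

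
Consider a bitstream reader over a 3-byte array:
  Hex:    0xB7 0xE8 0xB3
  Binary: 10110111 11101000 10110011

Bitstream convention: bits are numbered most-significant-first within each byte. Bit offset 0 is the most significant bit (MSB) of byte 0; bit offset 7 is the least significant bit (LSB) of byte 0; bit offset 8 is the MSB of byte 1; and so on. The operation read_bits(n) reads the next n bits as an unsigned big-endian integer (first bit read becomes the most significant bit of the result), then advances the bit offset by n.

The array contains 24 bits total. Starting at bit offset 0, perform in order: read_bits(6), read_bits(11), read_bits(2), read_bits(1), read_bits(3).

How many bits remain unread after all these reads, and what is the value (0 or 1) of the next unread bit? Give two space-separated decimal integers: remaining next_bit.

Read 1: bits[0:6] width=6 -> value=45 (bin 101101); offset now 6 = byte 0 bit 6; 18 bits remain
Read 2: bits[6:17] width=11 -> value=2001 (bin 11111010001); offset now 17 = byte 2 bit 1; 7 bits remain
Read 3: bits[17:19] width=2 -> value=1 (bin 01); offset now 19 = byte 2 bit 3; 5 bits remain
Read 4: bits[19:20] width=1 -> value=1 (bin 1); offset now 20 = byte 2 bit 4; 4 bits remain
Read 5: bits[20:23] width=3 -> value=1 (bin 001); offset now 23 = byte 2 bit 7; 1 bits remain

Answer: 1 1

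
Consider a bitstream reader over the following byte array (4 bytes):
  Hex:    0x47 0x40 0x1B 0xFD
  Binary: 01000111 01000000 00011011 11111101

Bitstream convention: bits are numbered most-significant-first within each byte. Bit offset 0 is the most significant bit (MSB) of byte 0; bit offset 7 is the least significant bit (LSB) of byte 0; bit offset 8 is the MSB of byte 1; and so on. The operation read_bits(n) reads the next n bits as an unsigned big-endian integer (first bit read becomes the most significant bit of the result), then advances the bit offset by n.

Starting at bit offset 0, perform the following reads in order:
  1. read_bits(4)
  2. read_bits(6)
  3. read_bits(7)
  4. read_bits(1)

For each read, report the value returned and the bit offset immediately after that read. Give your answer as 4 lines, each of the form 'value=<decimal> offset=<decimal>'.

Answer: value=4 offset=4
value=29 offset=10
value=0 offset=17
value=0 offset=18

Derivation:
Read 1: bits[0:4] width=4 -> value=4 (bin 0100); offset now 4 = byte 0 bit 4; 28 bits remain
Read 2: bits[4:10] width=6 -> value=29 (bin 011101); offset now 10 = byte 1 bit 2; 22 bits remain
Read 3: bits[10:17] width=7 -> value=0 (bin 0000000); offset now 17 = byte 2 bit 1; 15 bits remain
Read 4: bits[17:18] width=1 -> value=0 (bin 0); offset now 18 = byte 2 bit 2; 14 bits remain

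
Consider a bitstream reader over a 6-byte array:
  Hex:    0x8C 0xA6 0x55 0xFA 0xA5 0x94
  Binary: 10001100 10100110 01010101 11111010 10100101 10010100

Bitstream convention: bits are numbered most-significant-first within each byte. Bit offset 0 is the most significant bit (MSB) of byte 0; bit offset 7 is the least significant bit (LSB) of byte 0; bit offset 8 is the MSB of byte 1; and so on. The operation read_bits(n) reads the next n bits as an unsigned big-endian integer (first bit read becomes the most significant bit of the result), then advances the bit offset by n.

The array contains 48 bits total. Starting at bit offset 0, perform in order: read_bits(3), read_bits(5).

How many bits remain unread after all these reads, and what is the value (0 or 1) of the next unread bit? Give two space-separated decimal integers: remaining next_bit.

Answer: 40 1

Derivation:
Read 1: bits[0:3] width=3 -> value=4 (bin 100); offset now 3 = byte 0 bit 3; 45 bits remain
Read 2: bits[3:8] width=5 -> value=12 (bin 01100); offset now 8 = byte 1 bit 0; 40 bits remain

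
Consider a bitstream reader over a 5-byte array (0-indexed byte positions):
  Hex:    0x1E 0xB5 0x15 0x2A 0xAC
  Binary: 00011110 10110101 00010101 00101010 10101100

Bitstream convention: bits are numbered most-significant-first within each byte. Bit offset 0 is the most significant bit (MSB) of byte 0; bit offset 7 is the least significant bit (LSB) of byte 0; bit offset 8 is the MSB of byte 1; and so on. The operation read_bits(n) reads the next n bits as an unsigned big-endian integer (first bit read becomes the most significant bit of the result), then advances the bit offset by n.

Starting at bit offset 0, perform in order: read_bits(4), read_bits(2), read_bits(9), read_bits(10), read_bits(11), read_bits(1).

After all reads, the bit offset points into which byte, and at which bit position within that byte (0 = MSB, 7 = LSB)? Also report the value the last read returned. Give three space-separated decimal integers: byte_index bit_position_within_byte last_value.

Read 1: bits[0:4] width=4 -> value=1 (bin 0001); offset now 4 = byte 0 bit 4; 36 bits remain
Read 2: bits[4:6] width=2 -> value=3 (bin 11); offset now 6 = byte 0 bit 6; 34 bits remain
Read 3: bits[6:15] width=9 -> value=346 (bin 101011010); offset now 15 = byte 1 bit 7; 25 bits remain
Read 4: bits[15:25] width=10 -> value=554 (bin 1000101010); offset now 25 = byte 3 bit 1; 15 bits remain
Read 5: bits[25:36] width=11 -> value=682 (bin 01010101010); offset now 36 = byte 4 bit 4; 4 bits remain
Read 6: bits[36:37] width=1 -> value=1 (bin 1); offset now 37 = byte 4 bit 5; 3 bits remain

Answer: 4 5 1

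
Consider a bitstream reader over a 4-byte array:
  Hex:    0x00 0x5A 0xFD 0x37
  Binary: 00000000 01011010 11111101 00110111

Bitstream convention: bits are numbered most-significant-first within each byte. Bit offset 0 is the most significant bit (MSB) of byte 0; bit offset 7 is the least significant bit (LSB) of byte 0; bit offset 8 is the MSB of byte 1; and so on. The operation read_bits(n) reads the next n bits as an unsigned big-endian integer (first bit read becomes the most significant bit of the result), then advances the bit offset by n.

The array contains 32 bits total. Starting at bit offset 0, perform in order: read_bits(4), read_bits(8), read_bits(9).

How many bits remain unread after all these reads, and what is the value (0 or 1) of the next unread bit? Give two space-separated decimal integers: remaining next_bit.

Read 1: bits[0:4] width=4 -> value=0 (bin 0000); offset now 4 = byte 0 bit 4; 28 bits remain
Read 2: bits[4:12] width=8 -> value=5 (bin 00000101); offset now 12 = byte 1 bit 4; 20 bits remain
Read 3: bits[12:21] width=9 -> value=351 (bin 101011111); offset now 21 = byte 2 bit 5; 11 bits remain

Answer: 11 1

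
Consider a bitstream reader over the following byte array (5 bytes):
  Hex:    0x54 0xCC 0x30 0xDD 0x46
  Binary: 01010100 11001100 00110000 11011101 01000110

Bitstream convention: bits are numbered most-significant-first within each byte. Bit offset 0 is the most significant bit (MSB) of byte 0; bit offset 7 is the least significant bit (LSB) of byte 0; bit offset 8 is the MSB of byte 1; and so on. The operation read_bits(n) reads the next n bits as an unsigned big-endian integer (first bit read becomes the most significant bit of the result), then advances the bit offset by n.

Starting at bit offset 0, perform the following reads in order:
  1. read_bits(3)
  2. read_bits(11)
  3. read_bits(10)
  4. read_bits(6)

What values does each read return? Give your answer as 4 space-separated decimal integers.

Answer: 2 1331 48 55

Derivation:
Read 1: bits[0:3] width=3 -> value=2 (bin 010); offset now 3 = byte 0 bit 3; 37 bits remain
Read 2: bits[3:14] width=11 -> value=1331 (bin 10100110011); offset now 14 = byte 1 bit 6; 26 bits remain
Read 3: bits[14:24] width=10 -> value=48 (bin 0000110000); offset now 24 = byte 3 bit 0; 16 bits remain
Read 4: bits[24:30] width=6 -> value=55 (bin 110111); offset now 30 = byte 3 bit 6; 10 bits remain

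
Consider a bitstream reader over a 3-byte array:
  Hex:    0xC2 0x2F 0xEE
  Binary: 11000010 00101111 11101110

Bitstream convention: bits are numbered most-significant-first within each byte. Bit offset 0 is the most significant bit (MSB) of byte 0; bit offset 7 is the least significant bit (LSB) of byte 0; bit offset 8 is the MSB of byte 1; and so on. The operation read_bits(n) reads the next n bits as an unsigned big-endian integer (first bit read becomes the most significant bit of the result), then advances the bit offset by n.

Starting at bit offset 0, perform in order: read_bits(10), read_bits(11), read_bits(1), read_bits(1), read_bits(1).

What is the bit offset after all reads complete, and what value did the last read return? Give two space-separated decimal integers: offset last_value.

Answer: 24 0

Derivation:
Read 1: bits[0:10] width=10 -> value=776 (bin 1100001000); offset now 10 = byte 1 bit 2; 14 bits remain
Read 2: bits[10:21] width=11 -> value=1533 (bin 10111111101); offset now 21 = byte 2 bit 5; 3 bits remain
Read 3: bits[21:22] width=1 -> value=1 (bin 1); offset now 22 = byte 2 bit 6; 2 bits remain
Read 4: bits[22:23] width=1 -> value=1 (bin 1); offset now 23 = byte 2 bit 7; 1 bits remain
Read 5: bits[23:24] width=1 -> value=0 (bin 0); offset now 24 = byte 3 bit 0; 0 bits remain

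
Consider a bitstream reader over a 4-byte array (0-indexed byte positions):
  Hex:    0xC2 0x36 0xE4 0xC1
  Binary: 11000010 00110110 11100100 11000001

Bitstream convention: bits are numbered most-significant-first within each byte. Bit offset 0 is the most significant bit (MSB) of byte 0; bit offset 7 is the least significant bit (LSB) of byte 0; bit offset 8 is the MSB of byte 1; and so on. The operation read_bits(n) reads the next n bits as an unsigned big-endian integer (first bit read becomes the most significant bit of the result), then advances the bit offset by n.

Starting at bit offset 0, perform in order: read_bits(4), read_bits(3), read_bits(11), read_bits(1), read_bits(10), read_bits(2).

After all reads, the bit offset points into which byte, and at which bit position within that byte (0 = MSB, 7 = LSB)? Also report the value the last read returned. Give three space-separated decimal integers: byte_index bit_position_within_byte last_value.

Answer: 3 7 0

Derivation:
Read 1: bits[0:4] width=4 -> value=12 (bin 1100); offset now 4 = byte 0 bit 4; 28 bits remain
Read 2: bits[4:7] width=3 -> value=1 (bin 001); offset now 7 = byte 0 bit 7; 25 bits remain
Read 3: bits[7:18] width=11 -> value=219 (bin 00011011011); offset now 18 = byte 2 bit 2; 14 bits remain
Read 4: bits[18:19] width=1 -> value=1 (bin 1); offset now 19 = byte 2 bit 3; 13 bits remain
Read 5: bits[19:29] width=10 -> value=152 (bin 0010011000); offset now 29 = byte 3 bit 5; 3 bits remain
Read 6: bits[29:31] width=2 -> value=0 (bin 00); offset now 31 = byte 3 bit 7; 1 bits remain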